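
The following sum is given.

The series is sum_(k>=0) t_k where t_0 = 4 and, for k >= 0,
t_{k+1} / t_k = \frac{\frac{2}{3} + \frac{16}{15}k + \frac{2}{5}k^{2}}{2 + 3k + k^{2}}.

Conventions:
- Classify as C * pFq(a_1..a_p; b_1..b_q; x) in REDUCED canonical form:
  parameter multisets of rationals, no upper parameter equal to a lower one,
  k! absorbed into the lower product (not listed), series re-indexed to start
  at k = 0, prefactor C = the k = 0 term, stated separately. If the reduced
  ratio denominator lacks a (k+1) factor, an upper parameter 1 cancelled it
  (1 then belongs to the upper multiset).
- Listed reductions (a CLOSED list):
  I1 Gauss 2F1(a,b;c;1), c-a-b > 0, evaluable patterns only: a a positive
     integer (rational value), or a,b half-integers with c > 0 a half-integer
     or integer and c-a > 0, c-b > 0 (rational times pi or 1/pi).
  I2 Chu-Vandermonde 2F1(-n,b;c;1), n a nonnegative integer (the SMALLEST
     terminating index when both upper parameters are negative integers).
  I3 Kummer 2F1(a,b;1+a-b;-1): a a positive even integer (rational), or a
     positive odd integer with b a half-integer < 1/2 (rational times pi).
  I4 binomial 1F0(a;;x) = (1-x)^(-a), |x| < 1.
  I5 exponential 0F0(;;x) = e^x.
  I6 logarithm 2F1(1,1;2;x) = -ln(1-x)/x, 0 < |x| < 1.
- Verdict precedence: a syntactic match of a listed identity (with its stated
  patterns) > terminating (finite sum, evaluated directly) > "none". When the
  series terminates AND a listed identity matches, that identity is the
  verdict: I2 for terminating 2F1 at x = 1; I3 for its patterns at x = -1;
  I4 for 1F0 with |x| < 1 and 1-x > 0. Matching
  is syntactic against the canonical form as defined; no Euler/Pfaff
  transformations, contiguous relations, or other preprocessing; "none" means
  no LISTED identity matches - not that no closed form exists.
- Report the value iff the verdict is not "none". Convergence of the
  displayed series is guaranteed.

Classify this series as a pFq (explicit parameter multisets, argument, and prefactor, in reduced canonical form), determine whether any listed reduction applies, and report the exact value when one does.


Prefactor 4, argument \frac{2}{5}: 2F1 with upper {1, \frac{5}{3}} over lower {2}. Verdict: none. A 2F1 with upper {1, \frac{5}{3}} fits none of I1-I6 at x = \frac{2}{5}; the sum runs forever.

Key step: t_0 = 4 here, and roots of the ratio polynomials (C = 4) are the negated parameters.
Term ratio: r(k) = \frac{2}{5} * (k+1) (k+\frac{5}{3}) / [(k+2) (k+1)] - poly over poly, x = \frac{2}{5} from leading terms; C = 4 at k = 0.


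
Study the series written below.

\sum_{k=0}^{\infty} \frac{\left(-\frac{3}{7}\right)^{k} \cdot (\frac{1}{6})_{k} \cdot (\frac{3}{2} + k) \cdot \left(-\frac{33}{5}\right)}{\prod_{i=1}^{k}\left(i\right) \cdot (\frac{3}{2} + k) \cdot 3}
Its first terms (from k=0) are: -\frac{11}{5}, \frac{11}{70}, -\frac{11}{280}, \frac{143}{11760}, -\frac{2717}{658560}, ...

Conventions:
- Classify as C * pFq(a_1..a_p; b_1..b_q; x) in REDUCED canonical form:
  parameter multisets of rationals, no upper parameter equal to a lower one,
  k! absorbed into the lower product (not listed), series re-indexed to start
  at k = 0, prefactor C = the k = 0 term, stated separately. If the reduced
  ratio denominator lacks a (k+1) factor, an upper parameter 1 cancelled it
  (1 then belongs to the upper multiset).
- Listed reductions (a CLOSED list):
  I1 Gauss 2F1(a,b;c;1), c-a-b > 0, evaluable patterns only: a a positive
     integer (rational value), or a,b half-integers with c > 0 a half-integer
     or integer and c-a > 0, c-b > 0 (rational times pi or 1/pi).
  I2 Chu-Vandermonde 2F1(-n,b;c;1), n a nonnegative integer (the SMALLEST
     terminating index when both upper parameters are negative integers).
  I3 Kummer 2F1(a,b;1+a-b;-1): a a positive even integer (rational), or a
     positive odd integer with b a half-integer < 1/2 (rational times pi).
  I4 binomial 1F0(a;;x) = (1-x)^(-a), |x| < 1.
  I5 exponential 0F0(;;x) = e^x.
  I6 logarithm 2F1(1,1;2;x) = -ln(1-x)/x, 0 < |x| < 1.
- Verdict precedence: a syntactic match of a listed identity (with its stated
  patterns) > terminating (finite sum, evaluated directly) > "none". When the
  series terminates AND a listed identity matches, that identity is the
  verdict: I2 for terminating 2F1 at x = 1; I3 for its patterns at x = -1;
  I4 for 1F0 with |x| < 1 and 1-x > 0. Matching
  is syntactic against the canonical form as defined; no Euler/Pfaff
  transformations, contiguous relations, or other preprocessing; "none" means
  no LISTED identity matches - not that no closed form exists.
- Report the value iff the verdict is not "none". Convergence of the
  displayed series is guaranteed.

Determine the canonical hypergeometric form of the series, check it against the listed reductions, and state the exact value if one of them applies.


The series (x = -\frac{3}{7}) is 1F0: upper {\frac{1}{6}}, lower {-}, prefactor -\frac{11}{5}. Verdict: the I4 binomial reduction matches (the 1F0 binomial series: exponent -1/6, x = -\frac{3}{7}). Exact value: \left(-\frac{11}{5}\right) \cdot \left(\frac{10}{7}\right)^{-\frac{1}{6}}.

Structural cue: from the first term -\frac{11}{5}: k + 3/2 divides numerator and denominator alike; C = -11/5, x = -3/7 after cancelling.
Step ratio: r(k) = -\frac{3}{7} * (k+\frac{1}{6}) / [(k+1)] - poly over poly, x = -\frac{3}{7} from leading terms; C = -\frac{11}{5} at k = 0.


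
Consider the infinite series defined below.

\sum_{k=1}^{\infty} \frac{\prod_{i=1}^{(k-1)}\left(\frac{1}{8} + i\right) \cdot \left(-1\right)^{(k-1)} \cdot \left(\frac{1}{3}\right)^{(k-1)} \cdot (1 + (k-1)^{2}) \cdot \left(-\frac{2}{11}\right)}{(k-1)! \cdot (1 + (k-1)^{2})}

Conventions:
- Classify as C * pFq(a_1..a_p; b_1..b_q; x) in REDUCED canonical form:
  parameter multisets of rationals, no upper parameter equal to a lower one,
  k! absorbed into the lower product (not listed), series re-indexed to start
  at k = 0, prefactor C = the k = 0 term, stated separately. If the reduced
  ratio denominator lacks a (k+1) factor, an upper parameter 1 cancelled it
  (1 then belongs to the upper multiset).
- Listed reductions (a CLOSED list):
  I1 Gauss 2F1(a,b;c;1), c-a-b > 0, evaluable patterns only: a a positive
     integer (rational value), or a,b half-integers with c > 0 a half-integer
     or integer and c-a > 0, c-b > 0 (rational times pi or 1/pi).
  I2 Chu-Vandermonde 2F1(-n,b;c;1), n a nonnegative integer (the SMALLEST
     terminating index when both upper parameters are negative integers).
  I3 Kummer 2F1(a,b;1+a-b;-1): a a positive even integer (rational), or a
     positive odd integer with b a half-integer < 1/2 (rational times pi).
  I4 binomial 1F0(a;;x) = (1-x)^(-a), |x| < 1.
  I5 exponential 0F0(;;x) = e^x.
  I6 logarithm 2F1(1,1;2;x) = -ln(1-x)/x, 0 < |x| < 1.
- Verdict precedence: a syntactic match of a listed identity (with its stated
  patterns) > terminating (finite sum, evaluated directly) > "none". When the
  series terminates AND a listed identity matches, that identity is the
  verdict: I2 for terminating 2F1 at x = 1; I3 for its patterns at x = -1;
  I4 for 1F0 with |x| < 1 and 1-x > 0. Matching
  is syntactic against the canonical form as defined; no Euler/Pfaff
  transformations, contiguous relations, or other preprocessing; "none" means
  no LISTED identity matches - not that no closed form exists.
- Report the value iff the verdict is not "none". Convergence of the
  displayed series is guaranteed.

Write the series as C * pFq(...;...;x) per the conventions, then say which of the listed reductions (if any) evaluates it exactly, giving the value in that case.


Key step: from the first term -\frac{2}{11}: the factor k^2 + 1 cancels (top and bottom), leaving C = -2/11, x = -1/3.
Ratio: r(k) = -\frac{1}{3} * (k+\frac{9}{8}) / [(k+1)] - rational; roots negated = parameters, x = -\frac{1}{3}, C = -\frac{2}{11}.

The series (x = -\frac{1}{3}) is 1F0: upper {\frac{9}{8}}, lower {-}, prefactor -\frac{2}{11}. Verdict (x = -\frac{1}{3}): the I4 binomial reduction applies (the 1F0 binomial series: exponent -9/8, x = -\frac{1}{3}). Its exact value is \left(-\frac{2}{11}\right) \cdot \left(\frac{4}{3}\right)^{-\frac{9}{8}}.


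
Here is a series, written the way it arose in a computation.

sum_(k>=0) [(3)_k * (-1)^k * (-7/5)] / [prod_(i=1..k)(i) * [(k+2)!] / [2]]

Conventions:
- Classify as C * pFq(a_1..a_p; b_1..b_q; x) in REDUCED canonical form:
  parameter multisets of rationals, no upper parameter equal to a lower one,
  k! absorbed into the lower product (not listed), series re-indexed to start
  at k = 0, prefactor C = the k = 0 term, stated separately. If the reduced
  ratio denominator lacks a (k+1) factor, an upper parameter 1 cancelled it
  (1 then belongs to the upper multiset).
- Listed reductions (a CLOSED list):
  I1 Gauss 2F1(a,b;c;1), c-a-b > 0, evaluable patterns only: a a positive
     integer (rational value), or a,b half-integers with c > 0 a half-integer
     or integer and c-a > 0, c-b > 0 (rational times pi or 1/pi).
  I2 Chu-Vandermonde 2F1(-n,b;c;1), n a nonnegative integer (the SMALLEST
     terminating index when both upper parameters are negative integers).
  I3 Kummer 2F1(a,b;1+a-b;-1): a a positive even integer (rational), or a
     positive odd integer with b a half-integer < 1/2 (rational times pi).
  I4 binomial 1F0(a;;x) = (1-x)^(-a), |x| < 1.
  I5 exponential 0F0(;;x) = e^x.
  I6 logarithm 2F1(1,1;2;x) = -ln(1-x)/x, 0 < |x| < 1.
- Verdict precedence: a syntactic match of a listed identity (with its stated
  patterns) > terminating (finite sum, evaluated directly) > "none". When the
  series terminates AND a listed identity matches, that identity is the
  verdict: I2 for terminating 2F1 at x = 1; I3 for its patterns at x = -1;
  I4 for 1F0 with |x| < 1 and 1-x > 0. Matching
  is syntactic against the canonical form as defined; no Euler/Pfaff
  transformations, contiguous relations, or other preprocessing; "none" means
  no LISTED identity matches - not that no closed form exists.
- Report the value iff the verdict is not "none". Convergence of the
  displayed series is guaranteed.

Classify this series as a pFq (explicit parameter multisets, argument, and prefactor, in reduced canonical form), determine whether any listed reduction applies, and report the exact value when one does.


Canonical form: C = -7/5 times 0F0 with upper {-}, lower {-}, x = -1. Verdict: the I5 exponential reduction applies (the 0F0 exponential series at x = -1). Hence: (-7/5) * e^(-1).

First insight: t_0 = -7/5 here, and the denominator's factorial ratio (C = -7/5, x = -1) is a lower Pochhammer.
Adjacent-term ratio: r(k) = (-1) * 1 / [(k+1)] - rational; roots negated = parameters, x = (-1), C = -7/5.


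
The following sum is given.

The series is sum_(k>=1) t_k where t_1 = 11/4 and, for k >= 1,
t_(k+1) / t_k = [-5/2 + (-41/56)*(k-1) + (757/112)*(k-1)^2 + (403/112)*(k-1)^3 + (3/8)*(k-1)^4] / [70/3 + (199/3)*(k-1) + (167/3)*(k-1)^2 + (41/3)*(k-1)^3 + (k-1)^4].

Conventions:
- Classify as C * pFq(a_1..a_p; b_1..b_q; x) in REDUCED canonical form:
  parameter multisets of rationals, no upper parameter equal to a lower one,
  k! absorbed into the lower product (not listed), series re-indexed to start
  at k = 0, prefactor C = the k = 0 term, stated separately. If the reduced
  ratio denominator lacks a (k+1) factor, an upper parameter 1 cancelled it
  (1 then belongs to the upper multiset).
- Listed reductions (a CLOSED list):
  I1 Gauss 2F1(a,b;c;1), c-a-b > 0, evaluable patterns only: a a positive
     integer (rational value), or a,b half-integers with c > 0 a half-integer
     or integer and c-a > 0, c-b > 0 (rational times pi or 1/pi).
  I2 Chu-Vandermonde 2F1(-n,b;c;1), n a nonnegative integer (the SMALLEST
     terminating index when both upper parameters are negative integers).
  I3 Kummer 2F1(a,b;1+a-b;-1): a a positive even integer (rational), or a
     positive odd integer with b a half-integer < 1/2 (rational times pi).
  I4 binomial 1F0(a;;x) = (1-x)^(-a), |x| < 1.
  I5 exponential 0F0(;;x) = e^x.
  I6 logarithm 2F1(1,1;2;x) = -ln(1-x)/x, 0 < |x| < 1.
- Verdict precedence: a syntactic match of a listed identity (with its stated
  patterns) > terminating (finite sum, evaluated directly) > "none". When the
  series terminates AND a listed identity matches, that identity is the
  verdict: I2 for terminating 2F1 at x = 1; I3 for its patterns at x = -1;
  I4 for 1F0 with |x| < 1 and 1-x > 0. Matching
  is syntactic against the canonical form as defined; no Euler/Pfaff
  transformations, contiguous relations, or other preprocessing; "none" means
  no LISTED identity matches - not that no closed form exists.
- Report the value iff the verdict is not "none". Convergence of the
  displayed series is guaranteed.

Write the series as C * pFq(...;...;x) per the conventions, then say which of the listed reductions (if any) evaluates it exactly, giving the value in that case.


Reduced: x = 3/8, 2F1, upper = {-4/7, 5/2}, lower = {5}, C = 11/4. Verdict: no listed reduction: x = 3/8 and upper {-4/7, 5/2} fail every I1-I6 pattern.

Structural cue: t_0 being 11/4, the parameter 7 appears in both the upper and lower lists and cancels (alongside the other common factor).
Consecutive-term ratio: r(k) = (3/8) * (k-4/7) (k+5/2) / [(k+5) (k+1)] - poly over poly, x = (3/8) from leading terms; C = 11/4 at k = 0.


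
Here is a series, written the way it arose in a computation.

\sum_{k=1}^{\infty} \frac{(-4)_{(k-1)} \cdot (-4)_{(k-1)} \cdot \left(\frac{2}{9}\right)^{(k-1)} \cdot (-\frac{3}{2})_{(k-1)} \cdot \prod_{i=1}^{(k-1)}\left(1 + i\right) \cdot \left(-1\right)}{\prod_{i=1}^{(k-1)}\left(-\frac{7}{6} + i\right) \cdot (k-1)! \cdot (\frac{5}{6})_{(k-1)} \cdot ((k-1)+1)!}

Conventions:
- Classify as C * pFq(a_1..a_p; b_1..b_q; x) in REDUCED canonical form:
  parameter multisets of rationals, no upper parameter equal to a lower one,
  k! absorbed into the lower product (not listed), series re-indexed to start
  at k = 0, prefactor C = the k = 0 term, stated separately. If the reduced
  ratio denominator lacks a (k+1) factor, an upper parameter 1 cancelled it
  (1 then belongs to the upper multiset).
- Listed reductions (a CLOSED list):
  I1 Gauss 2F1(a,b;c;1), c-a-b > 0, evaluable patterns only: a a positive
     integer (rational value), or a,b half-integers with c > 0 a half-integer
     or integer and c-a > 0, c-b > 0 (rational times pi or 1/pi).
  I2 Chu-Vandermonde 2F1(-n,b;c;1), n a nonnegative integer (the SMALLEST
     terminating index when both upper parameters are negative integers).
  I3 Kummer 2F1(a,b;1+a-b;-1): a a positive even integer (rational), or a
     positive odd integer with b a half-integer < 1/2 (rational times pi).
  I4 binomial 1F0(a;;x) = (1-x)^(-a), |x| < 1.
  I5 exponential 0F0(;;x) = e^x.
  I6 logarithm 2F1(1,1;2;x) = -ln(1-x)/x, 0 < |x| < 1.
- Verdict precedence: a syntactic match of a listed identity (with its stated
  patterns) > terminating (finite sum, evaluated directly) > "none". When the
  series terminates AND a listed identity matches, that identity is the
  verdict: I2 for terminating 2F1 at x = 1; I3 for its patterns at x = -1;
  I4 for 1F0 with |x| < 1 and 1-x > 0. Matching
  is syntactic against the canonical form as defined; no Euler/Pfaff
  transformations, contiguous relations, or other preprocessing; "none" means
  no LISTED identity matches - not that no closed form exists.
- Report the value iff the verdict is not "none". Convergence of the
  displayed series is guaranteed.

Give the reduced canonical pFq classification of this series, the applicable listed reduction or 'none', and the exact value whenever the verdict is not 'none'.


The tell: t_0 being -1, the lower running product (C = -1) is a rising factorial.
Term ratio: r(k) = \frac{2}{9} * (k-4) (k-4) (k-\frac{3}{2}) / [(k-\frac{1}{6}) (k+\frac{5}{6}) (k+1)] - rational in k. x = \frac{2}{9}; t_0 = -1; negate the roots.

Classification (C = -1): 3F2 with upper {-4, -4, -\frac{3}{2}}, lower {-\frac{1}{6}, \frac{5}{6}}, argument x = \frac{2}{9}. Verdict: terminating - upper parameter -4 makes this a finite sum (last index 4), evaluated exactly. Hence: -\frac{106453627}{4021435}.


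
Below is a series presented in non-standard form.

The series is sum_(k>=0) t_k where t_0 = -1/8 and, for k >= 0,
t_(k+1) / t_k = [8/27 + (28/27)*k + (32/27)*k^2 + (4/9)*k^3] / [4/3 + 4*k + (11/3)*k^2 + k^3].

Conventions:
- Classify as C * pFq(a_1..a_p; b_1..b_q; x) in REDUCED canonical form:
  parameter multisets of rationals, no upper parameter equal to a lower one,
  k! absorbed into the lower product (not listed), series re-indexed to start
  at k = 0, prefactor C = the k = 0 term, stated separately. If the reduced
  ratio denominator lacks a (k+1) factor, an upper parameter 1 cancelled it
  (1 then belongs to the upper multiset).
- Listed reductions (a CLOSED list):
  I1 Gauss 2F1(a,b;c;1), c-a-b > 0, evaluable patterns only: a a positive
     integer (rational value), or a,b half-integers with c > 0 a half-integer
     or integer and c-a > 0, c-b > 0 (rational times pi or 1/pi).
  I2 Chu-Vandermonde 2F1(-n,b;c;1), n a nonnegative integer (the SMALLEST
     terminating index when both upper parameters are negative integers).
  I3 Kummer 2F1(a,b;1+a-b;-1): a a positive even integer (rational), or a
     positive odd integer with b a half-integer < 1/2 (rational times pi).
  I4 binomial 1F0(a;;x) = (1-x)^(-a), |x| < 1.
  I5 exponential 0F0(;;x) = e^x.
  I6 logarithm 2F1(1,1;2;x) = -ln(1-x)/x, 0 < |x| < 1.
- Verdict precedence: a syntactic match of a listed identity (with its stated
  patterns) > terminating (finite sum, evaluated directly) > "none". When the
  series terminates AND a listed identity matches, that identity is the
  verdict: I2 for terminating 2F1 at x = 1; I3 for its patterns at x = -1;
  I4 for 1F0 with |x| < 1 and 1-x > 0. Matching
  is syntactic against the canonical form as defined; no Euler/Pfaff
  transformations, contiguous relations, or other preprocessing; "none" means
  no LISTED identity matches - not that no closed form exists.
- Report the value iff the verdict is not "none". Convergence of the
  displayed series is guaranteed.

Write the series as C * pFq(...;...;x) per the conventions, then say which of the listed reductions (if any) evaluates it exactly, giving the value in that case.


Key observation: x = (4/9) and roots of the ratio polynomials (C = -1/8) are the negated parameters.
Term ratio: r(k) = (4/9) * (k+1) (k+1) / [(k+2) (k+1)] - rational in k, leading ratio (4/9); with t_0 = -1/8, classification follows.

Canonical form: C = -1/8 times 2F1 with upper {1, 1}, lower {2}, x = 4/9. Verdict (x = 4/9): the I6 logarithm reduction applies (the logarithm: parameters (1,1;2), x = 4/9). Hence: (9/32) * ln(5/9).


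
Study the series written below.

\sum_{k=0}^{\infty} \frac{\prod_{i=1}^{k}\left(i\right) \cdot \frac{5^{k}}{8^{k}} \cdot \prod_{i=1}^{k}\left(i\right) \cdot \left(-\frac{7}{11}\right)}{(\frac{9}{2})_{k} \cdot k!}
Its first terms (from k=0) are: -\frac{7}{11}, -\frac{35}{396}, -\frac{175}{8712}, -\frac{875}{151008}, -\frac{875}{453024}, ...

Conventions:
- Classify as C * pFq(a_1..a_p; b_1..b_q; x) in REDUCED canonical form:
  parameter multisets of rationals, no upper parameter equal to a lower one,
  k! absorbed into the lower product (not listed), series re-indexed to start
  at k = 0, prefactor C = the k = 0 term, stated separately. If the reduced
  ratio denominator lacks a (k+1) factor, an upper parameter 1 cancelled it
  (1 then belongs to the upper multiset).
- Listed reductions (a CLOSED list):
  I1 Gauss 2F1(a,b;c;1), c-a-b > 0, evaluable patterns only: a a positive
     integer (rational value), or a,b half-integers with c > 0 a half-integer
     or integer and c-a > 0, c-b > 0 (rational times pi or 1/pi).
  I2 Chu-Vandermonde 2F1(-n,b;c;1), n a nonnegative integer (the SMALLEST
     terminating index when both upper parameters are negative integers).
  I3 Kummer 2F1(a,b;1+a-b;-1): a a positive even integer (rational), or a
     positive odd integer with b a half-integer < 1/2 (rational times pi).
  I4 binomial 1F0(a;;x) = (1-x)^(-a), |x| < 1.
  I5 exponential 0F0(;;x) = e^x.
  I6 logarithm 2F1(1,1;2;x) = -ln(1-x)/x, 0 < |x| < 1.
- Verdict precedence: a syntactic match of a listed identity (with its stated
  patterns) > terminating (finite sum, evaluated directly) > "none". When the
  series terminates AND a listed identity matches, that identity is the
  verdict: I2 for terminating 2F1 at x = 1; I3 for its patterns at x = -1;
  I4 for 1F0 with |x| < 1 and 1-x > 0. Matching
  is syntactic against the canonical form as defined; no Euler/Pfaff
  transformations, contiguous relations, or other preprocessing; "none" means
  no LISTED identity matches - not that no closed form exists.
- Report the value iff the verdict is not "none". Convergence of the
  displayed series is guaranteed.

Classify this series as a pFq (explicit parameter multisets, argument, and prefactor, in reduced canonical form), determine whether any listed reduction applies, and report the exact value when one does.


At argument \frac{5}{8}: a 2F1 with upper {1, 1}, lower {\frac{9}{2}}, scaled by C = -\frac{7}{11}. Verdict: none (x = \frac{5}{8}): each listed identity misses the multisets {1, 1} ; {\frac{9}{2}}.

Structural cue: x = \frac{5}{8} and the two geometric factors (C = -7/11, x = 5/8) combine into one argument.
Consecutive-term ratio: r(k) = \frac{5}{8} * (k+1) (k+1) / [(k+\frac{9}{2}) (k+1)] ; factor over Q: parameters, x = \frac{5}{8}, and C = -\frac{7}{11}.


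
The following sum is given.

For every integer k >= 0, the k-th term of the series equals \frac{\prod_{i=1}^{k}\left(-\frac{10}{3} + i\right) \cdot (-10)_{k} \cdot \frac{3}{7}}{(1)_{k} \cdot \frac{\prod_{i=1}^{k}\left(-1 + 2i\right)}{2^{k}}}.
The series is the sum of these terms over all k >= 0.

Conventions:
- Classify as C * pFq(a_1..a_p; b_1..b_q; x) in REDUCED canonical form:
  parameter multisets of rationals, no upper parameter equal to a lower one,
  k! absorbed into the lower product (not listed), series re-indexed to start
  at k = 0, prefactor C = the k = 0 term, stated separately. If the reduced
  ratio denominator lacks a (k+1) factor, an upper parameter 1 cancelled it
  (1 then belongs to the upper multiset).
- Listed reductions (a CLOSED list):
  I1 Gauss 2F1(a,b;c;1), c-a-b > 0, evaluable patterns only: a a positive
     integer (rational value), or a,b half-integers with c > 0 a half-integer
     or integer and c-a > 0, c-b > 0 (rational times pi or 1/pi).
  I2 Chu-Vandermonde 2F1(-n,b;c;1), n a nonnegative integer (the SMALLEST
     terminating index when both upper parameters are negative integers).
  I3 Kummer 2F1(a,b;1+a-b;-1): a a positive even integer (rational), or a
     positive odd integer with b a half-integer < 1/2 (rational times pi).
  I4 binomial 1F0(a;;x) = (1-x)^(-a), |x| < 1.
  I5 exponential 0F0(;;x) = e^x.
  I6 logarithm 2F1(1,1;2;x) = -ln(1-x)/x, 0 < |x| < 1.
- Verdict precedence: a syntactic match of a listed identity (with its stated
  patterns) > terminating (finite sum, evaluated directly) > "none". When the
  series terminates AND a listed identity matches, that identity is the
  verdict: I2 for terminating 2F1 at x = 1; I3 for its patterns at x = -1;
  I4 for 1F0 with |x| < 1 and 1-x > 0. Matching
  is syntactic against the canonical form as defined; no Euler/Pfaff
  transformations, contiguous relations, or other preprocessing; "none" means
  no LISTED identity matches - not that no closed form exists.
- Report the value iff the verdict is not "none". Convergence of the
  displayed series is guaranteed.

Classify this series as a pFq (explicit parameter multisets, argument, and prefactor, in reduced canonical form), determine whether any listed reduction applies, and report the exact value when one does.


At argument 1: a 2F1 with upper {-10, -\frac{7}{3}}, lower {\frac{1}{2}}, scaled by C = \frac{3}{7}. Verdict (x = 1): Vandermonde's identity (I2) applies (terminating 2F1 at x = 1 with n = 10, b = -7/3, c = \frac{1}{2}). Value: \frac{285360448253}{2332494549}.

Key step: from the first term \frac{3}{7}: the running product (C = 3/7, x = 1) telescopes to a rising factorial.
Term ratio: r(k) = 1 * (k-10) (k-\frac{7}{3}) / [(k+\frac{1}{2}) (k+1)] - rational in k, leading ratio 1; with t_0 = \frac{3}{7}, classification follows.


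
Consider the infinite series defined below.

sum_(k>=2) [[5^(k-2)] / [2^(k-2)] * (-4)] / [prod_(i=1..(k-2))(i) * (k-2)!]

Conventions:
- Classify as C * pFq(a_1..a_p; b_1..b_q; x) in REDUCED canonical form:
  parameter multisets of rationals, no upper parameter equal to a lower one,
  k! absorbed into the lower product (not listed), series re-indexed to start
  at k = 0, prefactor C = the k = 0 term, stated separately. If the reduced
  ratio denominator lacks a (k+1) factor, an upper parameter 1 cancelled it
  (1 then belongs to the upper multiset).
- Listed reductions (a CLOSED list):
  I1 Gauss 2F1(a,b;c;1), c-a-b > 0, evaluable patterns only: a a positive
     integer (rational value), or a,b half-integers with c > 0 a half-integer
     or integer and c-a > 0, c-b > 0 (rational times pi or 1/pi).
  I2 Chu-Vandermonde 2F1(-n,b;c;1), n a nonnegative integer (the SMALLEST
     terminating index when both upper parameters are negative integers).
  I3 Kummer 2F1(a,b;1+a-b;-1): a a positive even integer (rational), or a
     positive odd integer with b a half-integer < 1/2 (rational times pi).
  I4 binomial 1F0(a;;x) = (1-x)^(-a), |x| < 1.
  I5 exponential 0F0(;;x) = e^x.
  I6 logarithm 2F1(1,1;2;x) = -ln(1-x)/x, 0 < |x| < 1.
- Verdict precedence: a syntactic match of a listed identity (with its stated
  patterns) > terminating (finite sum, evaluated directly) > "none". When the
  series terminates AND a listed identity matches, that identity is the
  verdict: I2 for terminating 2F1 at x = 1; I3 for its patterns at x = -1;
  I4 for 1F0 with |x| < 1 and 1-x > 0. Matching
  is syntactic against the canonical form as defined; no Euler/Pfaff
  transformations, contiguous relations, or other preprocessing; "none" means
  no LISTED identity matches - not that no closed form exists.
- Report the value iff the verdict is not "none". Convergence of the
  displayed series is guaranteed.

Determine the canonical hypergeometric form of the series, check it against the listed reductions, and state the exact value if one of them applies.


Key step: t_0 = -4 here, and the two k-th powers (prefactor -4) combine into one argument.
Term ratio: r(k) = (5/2) * 1 / [(k+1) (k+1)] - rational in k. x = (5/2); t_0 = -4; negate the roots.

At argument 5/2: a 0F1 with upper {-}, lower {1}, scaled by C = -4. Verdict: none (x = 5/2): each listed identity misses the multisets {-} ; {1}.


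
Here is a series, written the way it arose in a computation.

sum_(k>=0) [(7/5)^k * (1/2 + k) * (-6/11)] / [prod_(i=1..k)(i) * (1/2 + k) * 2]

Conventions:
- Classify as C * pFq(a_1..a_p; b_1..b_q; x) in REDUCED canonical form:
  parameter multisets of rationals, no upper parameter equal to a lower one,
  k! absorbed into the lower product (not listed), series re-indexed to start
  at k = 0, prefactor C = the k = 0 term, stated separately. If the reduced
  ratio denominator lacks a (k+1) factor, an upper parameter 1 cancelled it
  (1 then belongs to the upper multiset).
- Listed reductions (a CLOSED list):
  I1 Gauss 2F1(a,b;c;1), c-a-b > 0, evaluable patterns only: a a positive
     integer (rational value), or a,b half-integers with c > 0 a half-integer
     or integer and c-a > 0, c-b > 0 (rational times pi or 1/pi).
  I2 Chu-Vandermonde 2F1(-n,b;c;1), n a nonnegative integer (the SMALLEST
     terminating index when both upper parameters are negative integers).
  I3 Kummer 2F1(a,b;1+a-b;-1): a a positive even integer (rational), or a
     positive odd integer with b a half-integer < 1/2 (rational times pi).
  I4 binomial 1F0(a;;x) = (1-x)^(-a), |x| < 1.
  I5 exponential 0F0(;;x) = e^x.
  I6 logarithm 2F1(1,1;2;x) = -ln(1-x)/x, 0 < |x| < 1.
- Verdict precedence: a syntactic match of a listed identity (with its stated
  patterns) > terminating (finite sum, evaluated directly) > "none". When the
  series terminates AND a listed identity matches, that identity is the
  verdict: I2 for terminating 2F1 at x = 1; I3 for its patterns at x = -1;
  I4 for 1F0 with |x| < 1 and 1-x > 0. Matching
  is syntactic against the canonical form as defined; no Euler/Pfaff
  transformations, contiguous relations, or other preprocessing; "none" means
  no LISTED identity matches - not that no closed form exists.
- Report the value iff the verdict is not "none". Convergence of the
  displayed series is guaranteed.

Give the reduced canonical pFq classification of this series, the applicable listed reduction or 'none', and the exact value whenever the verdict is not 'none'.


Canonical form: C = -3/11 times 0F0 with upper {-}, lower {-}, x = 7/5. Verdict (x = 7/5): exponential (I5) applies (the 0F0 exponential series at x = 7/5). Sum: (-3/11) * e^(7/5).

Structural cue: from the first term -3/11: the constant factors (C = -3/11, x = 7/5) combine into one prefactor.
Term ratio: r(k) = (7/5) * 1 / [(k+1)] ; factor over Q: parameters, x = (7/5), and C = -3/11.


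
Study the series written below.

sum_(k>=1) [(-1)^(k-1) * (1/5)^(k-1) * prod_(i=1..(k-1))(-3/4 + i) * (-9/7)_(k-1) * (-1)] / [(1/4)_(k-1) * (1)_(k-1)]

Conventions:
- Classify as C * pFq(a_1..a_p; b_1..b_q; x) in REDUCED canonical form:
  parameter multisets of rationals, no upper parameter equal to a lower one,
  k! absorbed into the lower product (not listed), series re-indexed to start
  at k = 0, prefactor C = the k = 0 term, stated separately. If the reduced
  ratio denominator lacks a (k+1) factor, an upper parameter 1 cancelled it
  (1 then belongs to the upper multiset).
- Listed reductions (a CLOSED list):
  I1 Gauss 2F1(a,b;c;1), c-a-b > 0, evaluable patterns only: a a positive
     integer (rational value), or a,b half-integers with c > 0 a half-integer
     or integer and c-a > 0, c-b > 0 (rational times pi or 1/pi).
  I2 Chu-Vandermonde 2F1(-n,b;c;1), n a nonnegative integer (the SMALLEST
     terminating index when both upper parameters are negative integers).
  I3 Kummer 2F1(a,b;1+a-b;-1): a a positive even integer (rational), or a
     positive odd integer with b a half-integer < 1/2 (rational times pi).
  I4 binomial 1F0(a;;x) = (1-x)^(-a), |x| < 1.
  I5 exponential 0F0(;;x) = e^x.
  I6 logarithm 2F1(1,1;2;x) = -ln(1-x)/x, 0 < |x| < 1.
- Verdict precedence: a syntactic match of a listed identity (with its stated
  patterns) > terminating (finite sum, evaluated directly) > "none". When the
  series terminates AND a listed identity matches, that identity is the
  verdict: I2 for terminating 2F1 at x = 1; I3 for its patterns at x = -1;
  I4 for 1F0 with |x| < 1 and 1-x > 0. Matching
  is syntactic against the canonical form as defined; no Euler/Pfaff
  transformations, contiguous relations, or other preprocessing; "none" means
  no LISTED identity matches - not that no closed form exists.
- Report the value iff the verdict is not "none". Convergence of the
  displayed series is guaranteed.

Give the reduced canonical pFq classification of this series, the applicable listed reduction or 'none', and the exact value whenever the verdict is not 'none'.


Reduced: x = -1/5, 1F0, upper = {-9/7}, lower = {-}, C = -1. Verdict: the I4 binomial reduction matches (the 1F0 binomial series: exponent 9/7, x = -1/5). Exact value: (-1) * (6/5)^(9/7).

Key observation: with t_0 = -1, the (-1)^k factor (prefactor -1) folds into the argument's sign.
Term ratio: r(k) = (-1/5) * (k-9/7) / [(k+1)] - poly over poly, x = (-1/5) from leading terms; C = -1 at k = 0.


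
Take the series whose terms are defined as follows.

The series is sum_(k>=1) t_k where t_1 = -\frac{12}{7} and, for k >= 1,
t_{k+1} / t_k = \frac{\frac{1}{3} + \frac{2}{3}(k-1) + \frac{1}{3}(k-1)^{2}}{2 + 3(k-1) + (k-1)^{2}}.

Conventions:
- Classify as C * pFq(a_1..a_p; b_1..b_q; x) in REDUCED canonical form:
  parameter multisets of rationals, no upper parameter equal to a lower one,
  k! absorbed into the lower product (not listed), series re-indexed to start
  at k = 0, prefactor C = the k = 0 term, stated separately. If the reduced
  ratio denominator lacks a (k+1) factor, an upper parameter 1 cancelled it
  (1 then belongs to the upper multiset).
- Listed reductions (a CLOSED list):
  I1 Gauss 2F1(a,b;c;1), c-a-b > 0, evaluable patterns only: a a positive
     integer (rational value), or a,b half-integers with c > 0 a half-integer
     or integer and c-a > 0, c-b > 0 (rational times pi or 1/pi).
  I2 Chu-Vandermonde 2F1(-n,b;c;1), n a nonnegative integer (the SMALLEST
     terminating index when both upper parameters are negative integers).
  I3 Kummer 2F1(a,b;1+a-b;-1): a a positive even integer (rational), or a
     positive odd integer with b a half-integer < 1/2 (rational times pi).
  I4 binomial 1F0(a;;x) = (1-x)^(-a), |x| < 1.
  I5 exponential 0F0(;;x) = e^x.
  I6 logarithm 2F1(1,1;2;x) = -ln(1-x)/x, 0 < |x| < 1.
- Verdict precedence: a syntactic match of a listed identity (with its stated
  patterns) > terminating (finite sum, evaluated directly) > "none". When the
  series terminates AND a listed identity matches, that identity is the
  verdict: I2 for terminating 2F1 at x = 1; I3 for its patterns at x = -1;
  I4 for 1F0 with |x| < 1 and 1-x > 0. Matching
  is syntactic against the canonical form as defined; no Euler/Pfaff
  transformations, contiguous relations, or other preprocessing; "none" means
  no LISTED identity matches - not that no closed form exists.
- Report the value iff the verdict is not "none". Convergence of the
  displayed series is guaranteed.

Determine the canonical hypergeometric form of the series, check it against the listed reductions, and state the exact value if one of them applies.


At argument \frac{1}{3}: a 2F1 with upper {1, 1}, lower {2}, scaled by C = -\frac{12}{7}. Verdict: this is the logarithmic series (I6) (the logarithm: parameters (1,1;2), x = \frac{1}{3}). Value: \frac{36}{7} \cdot \ln\left(\frac{2}{3}\right).

Structural cue: with t_0 = -\frac{12}{7}, factor the ratio over Q (prefactor -12/7): negated roots = parameters.
Step ratio: r(k) = \frac{1}{3} * (k+1) (k+1) / [(k+2) (k+1)] ; factor over Q: parameters, x = \frac{1}{3}, and C = -\frac{12}{7}.


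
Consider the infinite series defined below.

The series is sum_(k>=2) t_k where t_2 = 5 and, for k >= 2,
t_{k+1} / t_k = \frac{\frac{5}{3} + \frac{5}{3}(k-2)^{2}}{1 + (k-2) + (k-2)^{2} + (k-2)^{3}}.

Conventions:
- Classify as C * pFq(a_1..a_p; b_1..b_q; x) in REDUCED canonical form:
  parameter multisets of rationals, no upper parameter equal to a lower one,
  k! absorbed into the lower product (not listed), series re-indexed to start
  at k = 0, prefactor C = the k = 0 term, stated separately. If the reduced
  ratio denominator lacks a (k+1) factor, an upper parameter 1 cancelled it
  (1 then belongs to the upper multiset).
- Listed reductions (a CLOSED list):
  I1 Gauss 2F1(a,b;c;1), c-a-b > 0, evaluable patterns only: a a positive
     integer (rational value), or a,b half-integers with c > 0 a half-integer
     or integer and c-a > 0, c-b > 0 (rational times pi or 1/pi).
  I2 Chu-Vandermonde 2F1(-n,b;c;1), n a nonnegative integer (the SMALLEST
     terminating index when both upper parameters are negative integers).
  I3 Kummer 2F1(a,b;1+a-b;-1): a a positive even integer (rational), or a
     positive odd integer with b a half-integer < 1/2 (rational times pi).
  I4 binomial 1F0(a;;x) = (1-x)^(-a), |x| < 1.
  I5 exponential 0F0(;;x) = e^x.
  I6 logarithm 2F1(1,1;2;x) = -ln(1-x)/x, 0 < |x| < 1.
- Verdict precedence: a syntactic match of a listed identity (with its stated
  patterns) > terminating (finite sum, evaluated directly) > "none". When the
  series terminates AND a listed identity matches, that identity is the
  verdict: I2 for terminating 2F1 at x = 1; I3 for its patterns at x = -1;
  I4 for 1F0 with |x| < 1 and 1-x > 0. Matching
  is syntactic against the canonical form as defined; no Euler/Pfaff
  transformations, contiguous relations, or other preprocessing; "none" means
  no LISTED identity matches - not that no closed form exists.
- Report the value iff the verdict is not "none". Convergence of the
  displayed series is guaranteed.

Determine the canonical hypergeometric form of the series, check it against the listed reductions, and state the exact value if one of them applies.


At argument \frac{5}{3}: a 0F0 with upper {-}, lower {-}, scaled by C = 5. Verdict: the I5 exponential reduction applies (the 0F0 exponential series at x = \frac{5}{3}). Hence: 5 \cdot e^{\frac{5}{3}}.

The tell: t_0 being 5, the expanded ratio factors over Q; prefactor 5, roots give parameters.
Consecutive-term ratio: r(k) = \frac{5}{3} * 1 / [(k+1)] - rational in k. x = \frac{5}{3}; t_0 = 5; negate the roots.


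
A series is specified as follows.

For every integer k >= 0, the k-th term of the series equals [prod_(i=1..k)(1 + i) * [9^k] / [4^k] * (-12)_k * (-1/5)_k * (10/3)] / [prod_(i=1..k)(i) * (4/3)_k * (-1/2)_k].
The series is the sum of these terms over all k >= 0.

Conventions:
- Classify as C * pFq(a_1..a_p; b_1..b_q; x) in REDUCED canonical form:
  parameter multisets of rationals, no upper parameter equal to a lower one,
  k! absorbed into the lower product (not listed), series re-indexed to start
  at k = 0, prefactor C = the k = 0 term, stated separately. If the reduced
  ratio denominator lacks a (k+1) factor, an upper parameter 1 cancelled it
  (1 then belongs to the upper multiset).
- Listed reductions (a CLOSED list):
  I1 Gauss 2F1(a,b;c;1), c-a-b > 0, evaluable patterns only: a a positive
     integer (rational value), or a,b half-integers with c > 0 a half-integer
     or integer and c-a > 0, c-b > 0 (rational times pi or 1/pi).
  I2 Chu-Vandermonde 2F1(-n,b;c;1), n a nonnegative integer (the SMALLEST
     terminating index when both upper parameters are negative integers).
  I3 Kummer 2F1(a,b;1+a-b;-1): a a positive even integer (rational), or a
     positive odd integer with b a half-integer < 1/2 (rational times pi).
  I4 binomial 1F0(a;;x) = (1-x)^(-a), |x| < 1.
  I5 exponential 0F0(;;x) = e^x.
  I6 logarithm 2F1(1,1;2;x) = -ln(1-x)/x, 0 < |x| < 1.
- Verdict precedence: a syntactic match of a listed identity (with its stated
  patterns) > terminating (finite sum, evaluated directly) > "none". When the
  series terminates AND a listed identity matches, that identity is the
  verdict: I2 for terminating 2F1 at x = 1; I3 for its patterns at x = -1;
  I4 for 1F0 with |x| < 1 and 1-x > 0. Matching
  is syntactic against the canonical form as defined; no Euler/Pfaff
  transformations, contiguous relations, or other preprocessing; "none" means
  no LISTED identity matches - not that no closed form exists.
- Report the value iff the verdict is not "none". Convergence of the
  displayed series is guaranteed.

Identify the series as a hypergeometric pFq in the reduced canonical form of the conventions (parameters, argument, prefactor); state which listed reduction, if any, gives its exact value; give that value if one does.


x = 9/4 here; the reduced form reads 3F2, upper {-12, -1/5, 2}, lower {-1/2, 4/3}, C = 10/3. Verdict: terminating. With -12 upstairs the series is a 13-term polynomial sum; evaluated term by term. Sum: 188024788894586847460339/353105658178710937500.

Structural cue: t_0 being 10/3, the product of the first k integers (C = 10/3) is k!.
Ratio: r(k) = (9/4) * (k-12) (k-1/5) (k+2) / [(k-1/2) (k+4/3) (k+1)] - rational; roots negated = parameters, x = (9/4), C = 10/3.


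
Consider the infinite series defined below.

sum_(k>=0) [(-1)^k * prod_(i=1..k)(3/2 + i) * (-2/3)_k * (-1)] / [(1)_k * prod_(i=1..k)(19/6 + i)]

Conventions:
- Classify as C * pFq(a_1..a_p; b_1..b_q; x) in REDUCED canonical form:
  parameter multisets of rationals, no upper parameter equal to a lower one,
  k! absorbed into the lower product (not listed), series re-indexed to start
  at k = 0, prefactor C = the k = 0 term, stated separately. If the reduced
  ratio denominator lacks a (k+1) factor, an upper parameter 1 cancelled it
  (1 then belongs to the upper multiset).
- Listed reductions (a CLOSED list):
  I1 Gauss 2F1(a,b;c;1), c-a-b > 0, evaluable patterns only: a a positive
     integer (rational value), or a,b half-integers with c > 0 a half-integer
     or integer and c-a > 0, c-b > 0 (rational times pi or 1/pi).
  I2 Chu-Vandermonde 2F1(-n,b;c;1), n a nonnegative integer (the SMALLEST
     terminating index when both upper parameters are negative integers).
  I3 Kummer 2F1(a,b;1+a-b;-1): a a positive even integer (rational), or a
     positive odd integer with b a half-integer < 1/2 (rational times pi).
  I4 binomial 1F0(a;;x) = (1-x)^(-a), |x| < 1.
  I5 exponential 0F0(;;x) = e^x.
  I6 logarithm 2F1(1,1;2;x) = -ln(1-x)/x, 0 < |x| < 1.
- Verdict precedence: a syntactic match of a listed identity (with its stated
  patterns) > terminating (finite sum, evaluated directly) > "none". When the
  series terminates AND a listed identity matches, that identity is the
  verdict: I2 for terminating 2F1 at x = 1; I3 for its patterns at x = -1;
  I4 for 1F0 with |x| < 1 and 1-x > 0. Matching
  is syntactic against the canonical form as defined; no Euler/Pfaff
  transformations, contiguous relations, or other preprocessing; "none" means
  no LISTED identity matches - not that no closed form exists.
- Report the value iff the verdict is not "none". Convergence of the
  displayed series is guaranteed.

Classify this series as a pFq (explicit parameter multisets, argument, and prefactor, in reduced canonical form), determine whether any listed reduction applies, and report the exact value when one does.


Key step: t_0 = -1 here, and the lower running product (C = -1) is a rising factorial.
Term ratio: r(k) = (-1) * (k-2/3) (k+5/2) / [(k+25/6) (k+1)] - rational; roots negated = parameters, x = (-1), C = -1.

Reduced: x = -1, 2F1, upper = {-2/3, 5/2}, lower = {25/6}, C = -1. Verdict: none here - no I1-I6 shape fits x = -1 with lower {25/6}.
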